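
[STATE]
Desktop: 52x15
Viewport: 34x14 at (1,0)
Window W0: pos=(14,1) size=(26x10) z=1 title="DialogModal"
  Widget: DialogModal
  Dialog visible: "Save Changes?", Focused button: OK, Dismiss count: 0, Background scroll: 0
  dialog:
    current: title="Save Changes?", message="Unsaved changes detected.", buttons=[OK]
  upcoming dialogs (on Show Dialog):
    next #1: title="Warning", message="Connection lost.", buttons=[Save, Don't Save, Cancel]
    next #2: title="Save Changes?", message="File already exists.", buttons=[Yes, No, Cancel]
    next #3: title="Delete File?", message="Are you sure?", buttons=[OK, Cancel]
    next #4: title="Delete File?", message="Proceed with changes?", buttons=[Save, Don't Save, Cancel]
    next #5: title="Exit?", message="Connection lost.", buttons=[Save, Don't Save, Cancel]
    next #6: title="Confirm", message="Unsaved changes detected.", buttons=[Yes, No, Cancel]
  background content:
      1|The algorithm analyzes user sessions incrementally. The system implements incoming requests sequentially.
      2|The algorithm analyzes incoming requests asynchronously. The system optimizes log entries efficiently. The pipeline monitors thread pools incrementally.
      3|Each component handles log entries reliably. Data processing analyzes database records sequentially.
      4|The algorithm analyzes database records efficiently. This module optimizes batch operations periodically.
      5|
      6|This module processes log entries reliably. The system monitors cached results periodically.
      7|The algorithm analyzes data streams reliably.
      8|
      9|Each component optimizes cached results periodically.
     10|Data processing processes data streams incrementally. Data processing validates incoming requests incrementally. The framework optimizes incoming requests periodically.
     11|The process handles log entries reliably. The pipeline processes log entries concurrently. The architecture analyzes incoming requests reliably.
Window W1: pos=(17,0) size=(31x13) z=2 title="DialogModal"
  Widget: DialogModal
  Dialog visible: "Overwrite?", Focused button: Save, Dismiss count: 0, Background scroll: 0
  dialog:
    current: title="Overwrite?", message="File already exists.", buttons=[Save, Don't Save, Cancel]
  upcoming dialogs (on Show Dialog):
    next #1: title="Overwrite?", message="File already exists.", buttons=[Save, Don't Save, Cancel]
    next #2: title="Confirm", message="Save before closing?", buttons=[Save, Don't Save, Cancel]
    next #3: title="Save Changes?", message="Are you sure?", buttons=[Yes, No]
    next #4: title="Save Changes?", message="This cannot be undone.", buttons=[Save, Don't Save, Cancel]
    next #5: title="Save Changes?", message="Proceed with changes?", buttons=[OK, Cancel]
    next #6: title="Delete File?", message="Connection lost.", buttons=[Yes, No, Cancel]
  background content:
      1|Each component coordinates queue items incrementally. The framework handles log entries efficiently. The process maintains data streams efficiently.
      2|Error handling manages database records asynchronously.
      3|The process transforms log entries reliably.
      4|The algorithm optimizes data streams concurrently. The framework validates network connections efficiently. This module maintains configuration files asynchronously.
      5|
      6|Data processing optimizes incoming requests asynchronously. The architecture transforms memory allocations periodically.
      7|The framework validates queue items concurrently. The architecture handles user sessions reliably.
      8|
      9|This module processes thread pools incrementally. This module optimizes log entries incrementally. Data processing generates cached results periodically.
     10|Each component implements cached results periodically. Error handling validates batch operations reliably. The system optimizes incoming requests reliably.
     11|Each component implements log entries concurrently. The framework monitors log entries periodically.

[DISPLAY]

                ┏━━━━━━━━━━━━━━━━━
             ┏━━┃ DialogModal     
             ┃ D┠─────────────────
             ┠──┃Each component co
             ┃Th┃Error handling ma
             ┃Th┃Th┌──────────────
             ┃Ea┃Th│       Overwri
             ┃Th┃  │  File already
             ┃  ┃Da│[Save]  Don't 
             ┃Th┃Th└──────────────
             ┗━━┃                 
                ┃This module proce
                ┗━━━━━━━━━━━━━━━━━
                                  


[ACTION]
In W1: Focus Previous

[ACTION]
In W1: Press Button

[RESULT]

                ┏━━━━━━━━━━━━━━━━━
             ┏━━┃ DialogModal     
             ┃ D┠─────────────────
             ┠──┃Each component co
             ┃Th┃Error handling ma
             ┃Th┃The process trans
             ┃Ea┃The algorithm opt
             ┃Th┃                 
             ┃  ┃Data processing o
             ┃Th┃The framework val
             ┗━━┃                 
                ┃This module proce
                ┗━━━━━━━━━━━━━━━━━
                                  


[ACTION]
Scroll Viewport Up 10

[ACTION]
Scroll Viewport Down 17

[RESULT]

             ┏━━┃ DialogModal     
             ┃ D┠─────────────────
             ┠──┃Each component co
             ┃Th┃Error handling ma
             ┃Th┃The process trans
             ┃Ea┃The algorithm opt
             ┃Th┃                 
             ┃  ┃Data processing o
             ┃Th┃The framework val
             ┗━━┃                 
                ┃This module proce
                ┗━━━━━━━━━━━━━━━━━
                                  
                                  


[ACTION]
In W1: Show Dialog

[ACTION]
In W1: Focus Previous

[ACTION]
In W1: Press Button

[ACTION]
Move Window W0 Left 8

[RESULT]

     ┏━━━━━━━━━━┃ DialogModal     
     ┃ DialogMod┠─────────────────
     ┠──────────┃Each component co
     ┃Th┌───────┃Error handling ma
     ┃Th│  Save ┃The process trans
     ┃Ea│Unsaved┃The algorithm opt
     ┃Th│       ┃                 
     ┃  └───────┃Data processing o
     ┃This modul┃The framework val
     ┗━━━━━━━━━━┃                 
                ┃This module proce
                ┗━━━━━━━━━━━━━━━━━
                                  
                                  


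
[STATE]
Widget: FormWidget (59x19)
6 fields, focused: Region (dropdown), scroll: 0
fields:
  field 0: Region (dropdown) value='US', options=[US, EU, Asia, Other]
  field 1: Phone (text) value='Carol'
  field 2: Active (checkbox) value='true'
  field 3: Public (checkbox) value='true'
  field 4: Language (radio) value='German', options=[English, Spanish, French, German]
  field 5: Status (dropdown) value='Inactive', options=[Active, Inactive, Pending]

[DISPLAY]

> Region:     [US                                        ▼]
  Phone:      [Carol                                      ]
  Active:     [x]                                          
  Public:     [x]                                          
  Language:   ( ) English  ( ) Spanish  ( ) French  (●) Ger
  Status:     [Inactive                                  ▼]
                                                           
                                                           
                                                           
                                                           
                                                           
                                                           
                                                           
                                                           
                                                           
                                                           
                                                           
                                                           
                                                           


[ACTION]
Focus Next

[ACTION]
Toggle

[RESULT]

  Region:     [US                                        ▼]
> Phone:      [Carol                                      ]
  Active:     [x]                                          
  Public:     [x]                                          
  Language:   ( ) English  ( ) Spanish  ( ) French  (●) Ger
  Status:     [Inactive                                  ▼]
                                                           
                                                           
                                                           
                                                           
                                                           
                                                           
                                                           
                                                           
                                                           
                                                           
                                                           
                                                           
                                                           


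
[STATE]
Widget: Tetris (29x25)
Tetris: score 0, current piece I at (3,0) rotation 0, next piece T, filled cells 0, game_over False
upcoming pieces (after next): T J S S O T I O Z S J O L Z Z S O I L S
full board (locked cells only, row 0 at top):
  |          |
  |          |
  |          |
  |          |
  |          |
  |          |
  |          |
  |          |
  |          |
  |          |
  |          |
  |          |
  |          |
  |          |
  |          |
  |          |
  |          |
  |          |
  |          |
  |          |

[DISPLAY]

   ████   │Next:             
          │ ▒                
          │▒▒▒               
          │                  
          │                  
          │                  
          │Score:            
          │0                 
          │                  
          │                  
          │                  
          │                  
          │                  
          │                  
          │                  
          │                  
          │                  
          │                  
          │                  
          │                  
          │                  
          │                  
          │                  
          │                  
          │                  


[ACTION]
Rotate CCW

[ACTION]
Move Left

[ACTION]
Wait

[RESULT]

          │Next:             
  █       │ ▒                
  █       │▒▒▒               
  █       │                  
  █       │                  
          │                  
          │Score:            
          │0                 
          │                  
          │                  
          │                  
          │                  
          │                  
          │                  
          │                  
          │                  
          │                  
          │                  
          │                  
          │                  
          │                  
          │                  
          │                  
          │                  
          │                  


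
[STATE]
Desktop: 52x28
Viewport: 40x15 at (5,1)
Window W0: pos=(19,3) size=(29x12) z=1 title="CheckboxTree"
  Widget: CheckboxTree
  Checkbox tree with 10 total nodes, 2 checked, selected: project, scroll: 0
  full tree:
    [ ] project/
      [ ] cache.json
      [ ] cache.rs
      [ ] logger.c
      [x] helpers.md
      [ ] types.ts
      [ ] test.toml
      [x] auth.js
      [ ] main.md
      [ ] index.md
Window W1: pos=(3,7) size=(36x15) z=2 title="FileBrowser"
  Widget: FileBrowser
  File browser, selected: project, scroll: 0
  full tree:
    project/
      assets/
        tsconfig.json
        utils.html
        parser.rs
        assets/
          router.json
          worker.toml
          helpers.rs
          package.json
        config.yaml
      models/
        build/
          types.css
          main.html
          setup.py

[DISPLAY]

                                        
                                        
              ┏━━━━━━━━━━━━━━━━━━━━━━━━━
              ┃ CheckboxTree            
              ┠─────────────────────────
              ┃>[-] project/            
━━━━━━━━━━━━━━━━━━━━━━━━━━━━━━━━━┓      
FileBrowser                      ┃      
─────────────────────────────────┨      
 [-] project/                    ┃      
   [+] assets/                   ┃      
   [+] models/                   ┃      
                                 ┃      
                                 ┃━━━━━━
                                 ┃      


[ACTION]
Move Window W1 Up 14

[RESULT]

FileBrowser                      ┃      
─────────────────────────────────┨      
 [-] project/                    ┃━━━━━━
   [+] assets/                   ┃      
   [+] models/                   ┃──────
                                 ┃      
                                 ┃      
                                 ┃      
                                 ┃      
                                 ┃      
                                 ┃      
                                 ┃      
                                 ┃      
━━━━━━━━━━━━━━━━━━━━━━━━━━━━━━━━━┛━━━━━━
                                        


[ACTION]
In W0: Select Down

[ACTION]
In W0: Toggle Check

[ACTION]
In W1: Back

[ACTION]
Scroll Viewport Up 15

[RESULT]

━━━━━━━━━━━━━━━━━━━━━━━━━━━━━━━━━┓      
FileBrowser                      ┃      
─────────────────────────────────┨      
 [-] project/                    ┃━━━━━━
   [+] assets/                   ┃      
   [+] models/                   ┃──────
                                 ┃      
                                 ┃      
                                 ┃      
                                 ┃      
                                 ┃      
                                 ┃      
                                 ┃      
                                 ┃      
━━━━━━━━━━━━━━━━━━━━━━━━━━━━━━━━━┛━━━━━━


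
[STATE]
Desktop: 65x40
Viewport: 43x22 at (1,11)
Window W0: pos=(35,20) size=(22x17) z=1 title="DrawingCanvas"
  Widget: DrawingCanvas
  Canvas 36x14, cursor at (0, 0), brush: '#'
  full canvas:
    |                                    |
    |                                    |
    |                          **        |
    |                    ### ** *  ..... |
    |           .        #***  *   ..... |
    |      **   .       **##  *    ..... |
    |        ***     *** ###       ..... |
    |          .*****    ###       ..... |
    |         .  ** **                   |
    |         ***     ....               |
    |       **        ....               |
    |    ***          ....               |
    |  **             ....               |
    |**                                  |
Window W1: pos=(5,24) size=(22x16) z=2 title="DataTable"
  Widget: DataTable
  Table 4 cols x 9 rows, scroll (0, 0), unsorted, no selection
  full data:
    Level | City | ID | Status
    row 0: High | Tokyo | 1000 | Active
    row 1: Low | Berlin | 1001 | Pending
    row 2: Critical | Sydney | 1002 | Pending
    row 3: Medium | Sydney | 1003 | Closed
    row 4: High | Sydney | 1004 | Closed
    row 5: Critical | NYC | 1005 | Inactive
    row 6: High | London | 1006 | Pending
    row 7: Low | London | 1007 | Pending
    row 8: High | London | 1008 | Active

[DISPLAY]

                                           
                                           
                                           
                                           
                                           
                                           
                                           
                                           
                                           
                                  ┏━━━━━━━━
                                  ┃ Drawing
                                  ┠────────
                                  ┃+       
    ┏━━━━━━━━━━━━━━━━━━━━┓        ┃        
    ┃ DataTable          ┃        ┃        
    ┠────────────────────┨        ┃        
    ┃Level   │City  │ID  ┃        ┃        
    ┃────────┼──────┼────┃        ┃      **
    ┃High    │Tokyo │1000┃        ┃        
    ┃Low     │Berlin│1001┃        ┃        
    ┃Critical│Sydney│1002┃        ┃        
    ┃Medium  │Sydney│1003┃        ┃        


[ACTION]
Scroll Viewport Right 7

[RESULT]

                                           
                                           
                                           
                                           
                                           
                                           
                                           
                                           
                                           
                           ┏━━━━━━━━━━━━━━━
                           ┃ DrawingCanvas 
                           ┠───────────────
                           ┃+              
━━━━━━━━━━━━━━━━━━┓        ┃               
ataTable          ┃        ┃               
──────────────────┨        ┃               
vel   │City  │ID  ┃        ┃           .   
──────┼──────┼────┃        ┃      **   .   
gh    │Tokyo │1000┃        ┃        ***    
w     │Berlin│1001┃        ┃          .****
itical│Sydney│1002┃        ┃         .  ** 
dium  │Sydney│1003┃        ┃         ***   


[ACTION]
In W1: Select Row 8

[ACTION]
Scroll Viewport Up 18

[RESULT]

                                           
                                           
                                           
                                           
                                           
                                           
                                           
                                           
                                           
                                           
                                           
                                           
                                           
                                           
                                           
                                           
                                           
                                           
                                           
                                           
                           ┏━━━━━━━━━━━━━━━
                           ┃ DrawingCanvas 


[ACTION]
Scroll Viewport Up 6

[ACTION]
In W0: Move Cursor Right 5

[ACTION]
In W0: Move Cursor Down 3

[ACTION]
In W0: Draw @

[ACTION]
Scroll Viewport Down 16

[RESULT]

                                           
                                           
                                           
                                           
                           ┏━━━━━━━━━━━━━━━
                           ┃ DrawingCanvas 
                           ┠───────────────
                           ┃               
━━━━━━━━━━━━━━━━━━┓        ┃               
ataTable          ┃        ┃               
──────────────────┨        ┃     @         
vel   │City  │ID  ┃        ┃           .   
──────┼──────┼────┃        ┃      **   .   
gh    │Tokyo │1000┃        ┃        ***    
w     │Berlin│1001┃        ┃          .****
itical│Sydney│1002┃        ┃         .  ** 
dium  │Sydney│1003┃        ┃         ***   
gh    │Sydney│1004┃        ┃       **      
itical│NYC   │1005┃        ┃    ***        
gh    │London│1006┃        ┃  **           
w     │London│1007┃        ┗━━━━━━━━━━━━━━━
gh    │London│1008┃                        


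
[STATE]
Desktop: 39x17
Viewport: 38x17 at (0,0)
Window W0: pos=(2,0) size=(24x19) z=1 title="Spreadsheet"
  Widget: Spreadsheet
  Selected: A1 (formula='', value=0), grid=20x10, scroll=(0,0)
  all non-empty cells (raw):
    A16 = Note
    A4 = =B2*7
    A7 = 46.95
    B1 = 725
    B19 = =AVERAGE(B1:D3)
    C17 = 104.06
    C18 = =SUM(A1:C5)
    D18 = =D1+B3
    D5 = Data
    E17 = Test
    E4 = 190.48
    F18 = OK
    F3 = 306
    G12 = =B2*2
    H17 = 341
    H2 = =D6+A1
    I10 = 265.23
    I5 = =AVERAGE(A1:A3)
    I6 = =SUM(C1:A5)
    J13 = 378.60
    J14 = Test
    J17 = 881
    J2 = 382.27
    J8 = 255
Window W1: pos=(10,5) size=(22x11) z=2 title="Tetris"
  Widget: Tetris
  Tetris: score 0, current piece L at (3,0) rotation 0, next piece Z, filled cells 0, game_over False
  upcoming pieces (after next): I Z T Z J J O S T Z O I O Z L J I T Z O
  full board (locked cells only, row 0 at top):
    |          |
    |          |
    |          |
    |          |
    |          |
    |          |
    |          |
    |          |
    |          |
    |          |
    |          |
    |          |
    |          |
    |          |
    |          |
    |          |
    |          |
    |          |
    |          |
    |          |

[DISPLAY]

  ┏━━━━━━━━━━━━━━━━━━━━━━┓            
  ┃ Spreadsheet          ┃            
  ┠──────────────────────┨            
  ┃A1:                   ┃            
  ┃       A       B      ┃            
  ┃-------┏━━━━━━━━━━━━━━━━━━━━┓      
  ┃  1    ┃ Tetris             ┃      
  ┃  2    ┠────────────────────┨      
  ┃  3    ┃          │Next:    ┃      
  ┃  4    ┃          │▓▓       ┃      
  ┃  5    ┃          │ ▓▓      ┃      
  ┃  6    ┃          │         ┃      
  ┃  7    ┃          │         ┃      
  ┃  8    ┃          │         ┃      
  ┃  9    ┃          │Score:   ┃      
  ┃ 10    ┗━━━━━━━━━━━━━━━━━━━━┛      
  ┃ 11        0       0  ┃            


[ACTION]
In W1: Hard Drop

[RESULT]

  ┏━━━━━━━━━━━━━━━━━━━━━━┓            
  ┃ Spreadsheet          ┃            
  ┠──────────────────────┨            
  ┃A1:                   ┃            
  ┃       A       B      ┃            
  ┃-------┏━━━━━━━━━━━━━━━━━━━━┓      
  ┃  1    ┃ Tetris             ┃      
  ┃  2    ┠────────────────────┨      
  ┃  3    ┃          │Next:    ┃      
  ┃  4    ┃          │████     ┃      
  ┃  5    ┃          │         ┃      
  ┃  6    ┃          │         ┃      
  ┃  7    ┃          │         ┃      
  ┃  8    ┃     ▒    │         ┃      
  ┃  9    ┃   ▒▒▒    │Score:   ┃      
  ┃ 10    ┗━━━━━━━━━━━━━━━━━━━━┛      
  ┃ 11        0       0  ┃            


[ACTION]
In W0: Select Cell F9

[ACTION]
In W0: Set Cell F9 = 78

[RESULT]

  ┏━━━━━━━━━━━━━━━━━━━━━━┓            
  ┃ Spreadsheet          ┃            
  ┠──────────────────────┨            
  ┃F9: 78                ┃            
  ┃       A       B      ┃            
  ┃-------┏━━━━━━━━━━━━━━━━━━━━┓      
  ┃  1    ┃ Tetris             ┃      
  ┃  2    ┠────────────────────┨      
  ┃  3    ┃          │Next:    ┃      
  ┃  4    ┃          │████     ┃      
  ┃  5    ┃          │         ┃      
  ┃  6    ┃          │         ┃      
  ┃  7    ┃          │         ┃      
  ┃  8    ┃     ▒    │         ┃      
  ┃  9    ┃   ▒▒▒    │Score:   ┃      
  ┃ 10    ┗━━━━━━━━━━━━━━━━━━━━┛      
  ┃ 11        0       0  ┃            


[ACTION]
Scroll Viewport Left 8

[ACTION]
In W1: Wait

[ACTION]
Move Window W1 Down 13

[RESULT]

  ┏━━━━━━━━━━━━━━━━━━━━━━┓            
  ┃ Spreadsheet          ┃            
  ┠──────────────────────┨            
  ┃F9: 78                ┃            
  ┃       A       B      ┃            
  ┃----------------------┃            
  ┃  1    ┏━━━━━━━━━━━━━━━━━━━━┓      
  ┃  2    ┃ Tetris             ┃      
  ┃  3    ┠────────────────────┨      
  ┃  4    ┃          │Next:    ┃      
  ┃  5    ┃          │████     ┃      
  ┃  6    ┃          │         ┃      
  ┃  7    ┃          │         ┃      
  ┃  8    ┃          │         ┃      
  ┃  9    ┃     ▒    │         ┃      
  ┃ 10    ┃   ▒▒▒    │Score:   ┃      
  ┃ 11    ┗━━━━━━━━━━━━━━━━━━━━┛      


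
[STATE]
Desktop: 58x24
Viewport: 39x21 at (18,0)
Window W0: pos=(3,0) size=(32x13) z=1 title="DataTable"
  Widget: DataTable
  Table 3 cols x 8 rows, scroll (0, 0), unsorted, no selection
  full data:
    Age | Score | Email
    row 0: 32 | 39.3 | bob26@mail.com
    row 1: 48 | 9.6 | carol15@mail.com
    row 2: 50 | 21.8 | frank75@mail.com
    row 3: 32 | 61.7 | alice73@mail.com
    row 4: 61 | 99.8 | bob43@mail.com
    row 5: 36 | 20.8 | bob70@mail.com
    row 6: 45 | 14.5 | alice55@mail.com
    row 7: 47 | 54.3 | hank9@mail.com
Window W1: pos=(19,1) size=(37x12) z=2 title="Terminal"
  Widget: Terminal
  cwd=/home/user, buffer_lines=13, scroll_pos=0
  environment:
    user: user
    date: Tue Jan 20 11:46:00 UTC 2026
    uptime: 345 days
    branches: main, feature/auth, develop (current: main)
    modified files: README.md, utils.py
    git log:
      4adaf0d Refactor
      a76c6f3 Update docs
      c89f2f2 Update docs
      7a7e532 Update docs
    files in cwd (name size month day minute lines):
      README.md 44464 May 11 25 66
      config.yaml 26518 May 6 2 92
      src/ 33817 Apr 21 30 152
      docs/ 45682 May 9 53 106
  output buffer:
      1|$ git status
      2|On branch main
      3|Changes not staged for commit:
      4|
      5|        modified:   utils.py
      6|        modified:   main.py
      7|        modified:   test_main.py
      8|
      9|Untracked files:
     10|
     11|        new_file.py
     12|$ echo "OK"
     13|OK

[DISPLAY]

━━━━━━━━━━━━━━━━┓                      
 ┏━━━━━━━━━━━━━━━━━━━━━━━━━━━━━━━━━━━┓ 
─┃ Terminal                          ┃ 
l┠───────────────────────────────────┨ 
─┃$ git status                       ┃ 
6┃On branch main                     ┃ 
l┃Changes not staged for commit:     ┃ 
k┃                                   ┃ 
e┃        modified:   utils.py       ┃ 
3┃        modified:   main.py        ┃ 
0┃        modified:   test_main.py   ┃ 
e┃                                   ┃ 
━┗━━━━━━━━━━━━━━━━━━━━━━━━━━━━━━━━━━━┛ 
                                       
                                       
                                       
                                       
                                       
                                       
                                       
                                       


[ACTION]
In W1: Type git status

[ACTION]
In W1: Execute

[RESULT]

━━━━━━━━━━━━━━━━┓                      
 ┏━━━━━━━━━━━━━━━━━━━━━━━━━━━━━━━━━━━┓ 
─┃ Terminal                          ┃ 
l┠───────────────────────────────────┨ 
─┃OK                                 ┃ 
6┃$ git status                       ┃ 
l┃On branch main                     ┃ 
k┃Changes not staged for commit:     ┃ 
e┃                                   ┃ 
3┃        modified:   README.md      ┃ 
0┃        modified:   utils.py       ┃ 
e┃$ █                                ┃ 
━┗━━━━━━━━━━━━━━━━━━━━━━━━━━━━━━━━━━━┛ 
                                       
                                       
                                       
                                       
                                       
                                       
                                       
                                       


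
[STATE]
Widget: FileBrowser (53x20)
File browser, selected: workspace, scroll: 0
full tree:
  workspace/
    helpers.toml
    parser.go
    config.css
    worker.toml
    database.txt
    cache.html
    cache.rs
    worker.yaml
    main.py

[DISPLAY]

> [-] workspace/                                     
    helpers.toml                                     
    parser.go                                        
    config.css                                       
    worker.toml                                      
    database.txt                                     
    cache.html                                       
    cache.rs                                         
    worker.yaml                                      
    main.py                                          
                                                     
                                                     
                                                     
                                                     
                                                     
                                                     
                                                     
                                                     
                                                     
                                                     


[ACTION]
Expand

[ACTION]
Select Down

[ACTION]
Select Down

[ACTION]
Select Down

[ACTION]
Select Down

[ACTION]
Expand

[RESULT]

  [-] workspace/                                     
    helpers.toml                                     
    parser.go                                        
    config.css                                       
  > worker.toml                                      
    database.txt                                     
    cache.html                                       
    cache.rs                                         
    worker.yaml                                      
    main.py                                          
                                                     
                                                     
                                                     
                                                     
                                                     
                                                     
                                                     
                                                     
                                                     
                                                     


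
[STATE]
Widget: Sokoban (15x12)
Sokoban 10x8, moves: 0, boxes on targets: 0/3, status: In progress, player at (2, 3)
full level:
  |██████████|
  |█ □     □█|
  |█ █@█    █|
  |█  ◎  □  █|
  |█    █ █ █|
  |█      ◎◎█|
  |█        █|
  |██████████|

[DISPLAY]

██████████     
█ □     □█     
█ █@█    █     
█  ◎  □  █     
█    █ █ █     
█      ◎◎█     
█        █     
██████████     
Moves: 0  0/3  
               
               
               


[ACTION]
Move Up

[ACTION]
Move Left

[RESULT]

██████████     
█□@     □█     
█ █ █    █     
█  ◎  □  █     
█    █ █ █     
█      ◎◎█     
█        █     
██████████     
Moves: 2  0/3  
               
               
               


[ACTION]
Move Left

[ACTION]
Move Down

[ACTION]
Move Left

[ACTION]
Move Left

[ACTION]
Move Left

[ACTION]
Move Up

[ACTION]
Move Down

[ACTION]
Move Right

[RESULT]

██████████     
█□ @    □█     
█ █ █    █     
█  ◎  □  █     
█    █ █ █     
█      ◎◎█     
█        █     
██████████     
Moves: 3  0/3  
               
               
               


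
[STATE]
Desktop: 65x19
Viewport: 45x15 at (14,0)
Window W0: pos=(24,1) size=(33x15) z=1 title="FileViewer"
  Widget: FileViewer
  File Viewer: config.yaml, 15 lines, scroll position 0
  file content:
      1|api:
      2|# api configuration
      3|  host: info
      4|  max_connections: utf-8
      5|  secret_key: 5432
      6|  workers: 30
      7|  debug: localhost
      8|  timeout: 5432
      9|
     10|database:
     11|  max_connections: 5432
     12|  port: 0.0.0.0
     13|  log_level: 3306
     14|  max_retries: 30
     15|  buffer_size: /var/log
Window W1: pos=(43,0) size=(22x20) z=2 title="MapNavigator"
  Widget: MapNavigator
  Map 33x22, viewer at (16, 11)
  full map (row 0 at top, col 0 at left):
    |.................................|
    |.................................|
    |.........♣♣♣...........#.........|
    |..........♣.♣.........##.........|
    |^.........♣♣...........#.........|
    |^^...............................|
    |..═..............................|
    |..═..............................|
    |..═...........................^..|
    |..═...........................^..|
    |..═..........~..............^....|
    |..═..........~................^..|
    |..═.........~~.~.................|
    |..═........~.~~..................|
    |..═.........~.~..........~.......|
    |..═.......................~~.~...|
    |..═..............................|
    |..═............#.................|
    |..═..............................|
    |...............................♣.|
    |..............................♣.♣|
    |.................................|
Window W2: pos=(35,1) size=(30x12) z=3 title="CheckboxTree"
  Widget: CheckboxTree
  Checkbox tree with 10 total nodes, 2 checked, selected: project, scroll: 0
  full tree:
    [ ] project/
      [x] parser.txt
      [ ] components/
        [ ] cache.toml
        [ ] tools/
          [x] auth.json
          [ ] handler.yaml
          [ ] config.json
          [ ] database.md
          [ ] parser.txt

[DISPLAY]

                             ┏━━━━━━━━━━━━━━━
          ┏━━━━━━━━━━┏━━━━━━━━━━━━━━━━━━━━━━━
          ┃ FileViewe┃ CheckboxTree          
          ┠──────────┠───────────────────────
          ┃api:      ┃>[-] project/          
          ┃# api conf┃   [x] parser.txt      
          ┃  host: in┃   [-] components/     
          ┃  max_conn┃     [ ] cache.toml    
          ┃  secret_k┃     [-] tools/        
          ┃  workers:┃       [x] auth.json   
          ┃  debug: l┃       [ ] handler.yaml
          ┃  timeout:┃       [ ] config.json 
          ┃          ┗━━━━━━━━━━━━━━━━━━━━━━━
          ┃database:         ┃.....~.~~......
          ┃  max_connections:┃......~.~......


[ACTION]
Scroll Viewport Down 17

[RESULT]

          ┃api:      ┃>[-] project/          
          ┃# api conf┃   [x] parser.txt      
          ┃  host: in┃   [-] components/     
          ┃  max_conn┃     [ ] cache.toml    
          ┃  secret_k┃     [-] tools/        
          ┃  workers:┃       [x] auth.json   
          ┃  debug: l┃       [ ] handler.yaml
          ┃  timeout:┃       [ ] config.json 
          ┃          ┗━━━━━━━━━━━━━━━━━━━━━━━
          ┃database:         ┃.....~.~~......
          ┃  max_connections:┃......~.~......
          ┗━━━━━━━━━━━━━━━━━━┃...............
                             ┃...............
                             ┃.........#.....
                             ┃...............


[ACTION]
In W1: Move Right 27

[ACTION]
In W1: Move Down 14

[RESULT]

          ┃api:      ┃>[-] project/          
          ┃# api conf┃   [x] parser.txt      
          ┃  host: in┃   [-] components/     
          ┃  max_conn┃     [ ] cache.toml    
          ┃  secret_k┃     [-] tools/        
          ┃  workers:┃       [x] auth.json   
          ┃  debug: l┃       [ ] handler.yaml
          ┃  timeout:┃       [ ] config.json 
          ┃          ┗━━━━━━━━━━━━━━━━━━━━━━━
          ┃database:         ┃               
          ┃  max_connections:┃               
          ┗━━━━━━━━━━━━━━━━━━┃               
                             ┃               
                             ┃               
                             ┃               


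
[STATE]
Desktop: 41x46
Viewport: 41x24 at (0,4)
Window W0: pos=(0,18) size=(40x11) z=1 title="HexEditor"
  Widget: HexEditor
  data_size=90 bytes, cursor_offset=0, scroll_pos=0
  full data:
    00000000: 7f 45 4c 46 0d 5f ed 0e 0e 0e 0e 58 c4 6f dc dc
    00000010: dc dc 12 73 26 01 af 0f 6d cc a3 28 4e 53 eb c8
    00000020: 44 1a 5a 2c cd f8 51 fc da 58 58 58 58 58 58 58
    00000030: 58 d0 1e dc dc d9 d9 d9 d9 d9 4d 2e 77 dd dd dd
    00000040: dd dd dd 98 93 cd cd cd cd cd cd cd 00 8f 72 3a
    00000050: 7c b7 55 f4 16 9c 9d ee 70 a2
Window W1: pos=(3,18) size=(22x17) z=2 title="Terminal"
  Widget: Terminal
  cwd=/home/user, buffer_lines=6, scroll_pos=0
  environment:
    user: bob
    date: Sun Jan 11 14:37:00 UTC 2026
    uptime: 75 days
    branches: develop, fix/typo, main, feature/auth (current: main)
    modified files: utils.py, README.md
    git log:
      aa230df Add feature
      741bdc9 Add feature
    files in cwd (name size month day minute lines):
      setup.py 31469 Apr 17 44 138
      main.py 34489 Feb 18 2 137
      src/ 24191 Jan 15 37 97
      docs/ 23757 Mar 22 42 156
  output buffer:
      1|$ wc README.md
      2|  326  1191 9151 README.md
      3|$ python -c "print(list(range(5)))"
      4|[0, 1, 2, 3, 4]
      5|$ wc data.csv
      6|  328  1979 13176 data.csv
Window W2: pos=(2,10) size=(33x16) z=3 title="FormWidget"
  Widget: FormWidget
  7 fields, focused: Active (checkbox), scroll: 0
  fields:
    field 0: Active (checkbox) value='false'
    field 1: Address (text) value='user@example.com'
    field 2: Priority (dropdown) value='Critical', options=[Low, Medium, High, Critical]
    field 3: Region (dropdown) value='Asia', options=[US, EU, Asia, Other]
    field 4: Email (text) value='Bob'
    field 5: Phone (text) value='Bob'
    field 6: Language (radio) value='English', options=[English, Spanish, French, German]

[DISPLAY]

                                         
                                         
                                         
                                         
                                         
                                         
  ┏━━━━━━━━━━━━━━━━━━━━━━━━━━━━━━━┓      
  ┃ FormWidget                    ┃      
  ┠───────────────────────────────┨      
  ┃> Active:     [ ]              ┃      
  ┃  Address:    [user@example.co]┃      
  ┃  Priority:   [Critical      ▼]┃      
  ┃  Region:     [Asia          ▼]┃      
  ┃  Email:      [Bob            ]┃      
┏━┃  Phone:      [Bob            ]┃━━━━┓ 
┃ ┃  Language:   (●) English  ( ) ┃    ┃ 
┠─┃                               ┃────┨ 
┃0┃                               ┃ 0e ┃ 
┃0┃                               ┃ 6d ┃ 
┃0┃                               ┃ da ┃ 
┃0┃                               ┃ d9 ┃ 
┃0┗━━━━━━━━━━━━━━━━━━━━━━━━━━━━━━━┛ cd ┃ 
┃00┃  328  1979 13176 da┃ 9c 9d ee  70 ┃ 
┃  ┃$ █                 ┃              ┃ 


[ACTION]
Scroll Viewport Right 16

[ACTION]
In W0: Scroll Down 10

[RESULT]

                                         
                                         
                                         
                                         
                                         
                                         
  ┏━━━━━━━━━━━━━━━━━━━━━━━━━━━━━━━┓      
  ┃ FormWidget                    ┃      
  ┠───────────────────────────────┨      
  ┃> Active:     [ ]              ┃      
  ┃  Address:    [user@example.co]┃      
  ┃  Priority:   [Critical      ▼]┃      
  ┃  Region:     [Asia          ▼]┃      
  ┃  Email:      [Bob            ]┃      
┏━┃  Phone:      [Bob            ]┃━━━━┓ 
┃ ┃  Language:   (●) English  ( ) ┃    ┃ 
┠─┃                               ┃────┨ 
┃0┃                               ┃ 70 ┃ 
┃ ┃                               ┃    ┃ 
┃ ┃                               ┃    ┃ 
┃ ┃                               ┃    ┃ 
┃ ┗━━━━━━━━━━━━━━━━━━━━━━━━━━━━━━━┛    ┃ 
┃  ┃  328  1979 13176 da┃              ┃ 
┃  ┃$ █                 ┃              ┃ 


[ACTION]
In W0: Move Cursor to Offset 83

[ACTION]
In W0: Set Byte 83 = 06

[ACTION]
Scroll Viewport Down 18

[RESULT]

┃ ┃                               ┃    ┃ 
┃ ┃                               ┃    ┃ 
┃ ┃                               ┃    ┃ 
┃ ┗━━━━━━━━━━━━━━━━━━━━━━━━━━━━━━━┛    ┃ 
┃  ┃  328  1979 13176 da┃              ┃ 
┃  ┃$ █                 ┃              ┃ 
┗━━┃                    ┃━━━━━━━━━━━━━━┛ 
   ┃                    ┃                
   ┃                    ┃                
   ┃                    ┃                
   ┃                    ┃                
   ┃                    ┃                
   ┗━━━━━━━━━━━━━━━━━━━━┛                
                                         
                                         
                                         
                                         
                                         
                                         
                                         
                                         
                                         
                                         
                                         
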